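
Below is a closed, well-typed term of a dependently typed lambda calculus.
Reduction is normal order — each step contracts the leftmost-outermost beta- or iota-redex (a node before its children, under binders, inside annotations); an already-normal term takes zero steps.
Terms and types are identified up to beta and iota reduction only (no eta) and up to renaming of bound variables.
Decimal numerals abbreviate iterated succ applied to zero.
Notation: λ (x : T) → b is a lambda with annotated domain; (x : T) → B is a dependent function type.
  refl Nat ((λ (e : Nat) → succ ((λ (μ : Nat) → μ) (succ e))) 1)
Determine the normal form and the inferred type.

reduced normal form:
  refl Nat 3
the term's type:
  Eq Nat 3 3
observation: the first redex contracted is a beta-redex; the normal form is reached in 2 normal-order steps.


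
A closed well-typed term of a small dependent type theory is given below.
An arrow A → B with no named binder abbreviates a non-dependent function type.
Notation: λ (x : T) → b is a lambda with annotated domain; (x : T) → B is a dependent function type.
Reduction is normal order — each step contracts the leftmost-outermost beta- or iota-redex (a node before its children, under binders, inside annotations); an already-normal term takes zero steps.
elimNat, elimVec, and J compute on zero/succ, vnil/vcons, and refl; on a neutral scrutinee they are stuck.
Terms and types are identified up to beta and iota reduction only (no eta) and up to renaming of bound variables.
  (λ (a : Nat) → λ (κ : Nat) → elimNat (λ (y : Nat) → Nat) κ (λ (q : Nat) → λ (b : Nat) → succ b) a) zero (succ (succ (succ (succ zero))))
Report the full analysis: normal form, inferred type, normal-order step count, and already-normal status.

resulting normal form:
  succ (succ (succ (succ zero)))
type:
  Nat
steps to reach normal form (normal order): 3
term was already normal: no
first contracted redex: a beta-redex


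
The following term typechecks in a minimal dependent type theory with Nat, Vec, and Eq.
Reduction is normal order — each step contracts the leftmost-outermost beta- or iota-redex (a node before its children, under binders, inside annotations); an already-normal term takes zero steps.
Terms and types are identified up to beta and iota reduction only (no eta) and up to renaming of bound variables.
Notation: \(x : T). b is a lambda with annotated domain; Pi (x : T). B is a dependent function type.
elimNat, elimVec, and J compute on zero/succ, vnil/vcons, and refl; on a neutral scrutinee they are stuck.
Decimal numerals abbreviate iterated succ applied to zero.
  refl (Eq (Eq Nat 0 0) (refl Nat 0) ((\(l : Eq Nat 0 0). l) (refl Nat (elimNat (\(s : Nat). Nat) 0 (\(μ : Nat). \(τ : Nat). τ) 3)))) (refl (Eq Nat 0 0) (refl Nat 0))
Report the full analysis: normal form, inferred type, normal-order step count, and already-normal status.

reduced normal form:
  refl (Eq (Eq Nat 0 0) (refl Nat 0) (refl Nat 0)) (refl (Eq Nat 0 0) (refl Nat 0))
the term's type:
  Eq (Eq (Eq Nat 0 0) (refl Nat 0) (refl Nat 0)) (refl (Eq Nat 0 0) (refl Nat 0)) (refl (Eq Nat 0 0) (refl Nat 0))
reduction steps (normal order): 11
already normal: no
first redex: a beta-redex


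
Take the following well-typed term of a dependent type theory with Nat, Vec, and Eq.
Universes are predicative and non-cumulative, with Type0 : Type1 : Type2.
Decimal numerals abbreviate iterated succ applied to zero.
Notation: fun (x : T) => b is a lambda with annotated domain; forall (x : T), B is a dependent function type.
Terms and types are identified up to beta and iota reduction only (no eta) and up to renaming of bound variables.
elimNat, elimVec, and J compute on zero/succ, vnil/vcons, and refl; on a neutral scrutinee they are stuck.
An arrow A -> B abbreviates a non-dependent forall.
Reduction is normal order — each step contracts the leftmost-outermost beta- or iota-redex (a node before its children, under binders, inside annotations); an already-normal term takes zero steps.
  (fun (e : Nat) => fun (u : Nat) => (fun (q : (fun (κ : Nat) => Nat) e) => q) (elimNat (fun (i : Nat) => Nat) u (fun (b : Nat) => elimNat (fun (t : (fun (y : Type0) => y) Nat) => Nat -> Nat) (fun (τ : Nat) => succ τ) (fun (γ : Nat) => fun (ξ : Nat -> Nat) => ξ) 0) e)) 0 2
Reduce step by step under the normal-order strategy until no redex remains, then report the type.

reduction (normal order):
  (fun (e : Nat) => fun (u : Nat) => (fun (q : (fun (κ : Nat) => Nat) e) => q) (elimNat (fun (i : Nat) => Nat) u (fun (b : Nat) => elimNat (fun (t : (fun (y : Type0) => y) Nat) => Nat -> Nat) (fun (τ : Nat) => succ τ) (fun (γ : Nat) => fun (ξ : Nat -> Nat) => ξ) 0) e)) 0 2
  ~> (fun (e : Nat) => (fun (u : (fun (q : Nat) => Nat) 0) => u) (elimNat (fun (κ : Nat) => Nat) e (fun (i : Nat) => elimNat (fun (b : (fun (t : Type0) => t) Nat) => Nat -> Nat) (fun (y : Nat) => succ y) (fun (τ : Nat) => fun (γ : Nat -> Nat) => γ) 0) 0)) 2
  ~> (fun (e : (fun (u : Nat) => Nat) 0) => e) (elimNat (fun (q : Nat) => Nat) 2 (fun (κ : Nat) => elimNat (fun (i : (fun (b : Type0) => b) Nat) => Nat -> Nat) (fun (t : Nat) => succ t) (fun (y : Nat) => fun (τ : Nat -> Nat) => τ) 0) 0)
  ~> elimNat (fun (e : Nat) => Nat) 2 (fun (u : Nat) => elimNat (fun (q : (fun (κ : Type0) => κ) Nat) => Nat -> Nat) (fun (i : Nat) => succ i) (fun (b : Nat) => fun (t : Nat -> Nat) => t) 0) 0
  ~> 2
inferred type:
  Nat


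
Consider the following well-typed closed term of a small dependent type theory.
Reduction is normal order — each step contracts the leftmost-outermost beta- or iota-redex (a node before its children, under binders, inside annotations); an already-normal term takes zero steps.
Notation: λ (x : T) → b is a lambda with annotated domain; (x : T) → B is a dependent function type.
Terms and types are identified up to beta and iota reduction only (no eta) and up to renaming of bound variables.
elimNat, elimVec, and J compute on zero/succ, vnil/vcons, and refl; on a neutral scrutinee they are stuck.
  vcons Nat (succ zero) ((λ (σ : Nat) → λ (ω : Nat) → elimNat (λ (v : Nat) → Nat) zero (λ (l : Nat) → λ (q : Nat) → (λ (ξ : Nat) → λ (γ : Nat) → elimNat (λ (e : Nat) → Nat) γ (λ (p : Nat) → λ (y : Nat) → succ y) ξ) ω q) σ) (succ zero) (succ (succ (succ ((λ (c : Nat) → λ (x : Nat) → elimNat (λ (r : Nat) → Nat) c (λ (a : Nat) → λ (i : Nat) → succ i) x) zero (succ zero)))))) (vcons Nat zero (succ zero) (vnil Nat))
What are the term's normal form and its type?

normal form:
  vcons Nat (succ zero) (succ (succ (succ (succ zero)))) (vcons Nat zero (succ zero) (vnil Nat))
type:
  Vec Nat (succ (succ zero))


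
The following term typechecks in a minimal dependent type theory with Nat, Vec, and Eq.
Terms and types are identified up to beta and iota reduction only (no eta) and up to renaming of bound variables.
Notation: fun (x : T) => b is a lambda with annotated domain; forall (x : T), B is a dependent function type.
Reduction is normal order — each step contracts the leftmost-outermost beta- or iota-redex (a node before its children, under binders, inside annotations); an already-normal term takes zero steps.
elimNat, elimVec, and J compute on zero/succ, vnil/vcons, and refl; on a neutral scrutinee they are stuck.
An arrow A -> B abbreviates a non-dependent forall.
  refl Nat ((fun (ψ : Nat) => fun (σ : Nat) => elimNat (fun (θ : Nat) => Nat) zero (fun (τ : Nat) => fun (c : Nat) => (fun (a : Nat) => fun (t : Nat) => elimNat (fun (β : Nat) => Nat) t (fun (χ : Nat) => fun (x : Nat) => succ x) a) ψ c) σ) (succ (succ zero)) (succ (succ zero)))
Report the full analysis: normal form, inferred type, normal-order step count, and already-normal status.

reduced normal form:
  refl Nat (succ (succ (succ (succ zero))))
inferred type:
  Eq Nat (succ (succ (succ (succ zero)))) (succ (succ (succ (succ zero))))
steps to reach normal form (normal order): 27
already normal: no
first redex: a beta-redex


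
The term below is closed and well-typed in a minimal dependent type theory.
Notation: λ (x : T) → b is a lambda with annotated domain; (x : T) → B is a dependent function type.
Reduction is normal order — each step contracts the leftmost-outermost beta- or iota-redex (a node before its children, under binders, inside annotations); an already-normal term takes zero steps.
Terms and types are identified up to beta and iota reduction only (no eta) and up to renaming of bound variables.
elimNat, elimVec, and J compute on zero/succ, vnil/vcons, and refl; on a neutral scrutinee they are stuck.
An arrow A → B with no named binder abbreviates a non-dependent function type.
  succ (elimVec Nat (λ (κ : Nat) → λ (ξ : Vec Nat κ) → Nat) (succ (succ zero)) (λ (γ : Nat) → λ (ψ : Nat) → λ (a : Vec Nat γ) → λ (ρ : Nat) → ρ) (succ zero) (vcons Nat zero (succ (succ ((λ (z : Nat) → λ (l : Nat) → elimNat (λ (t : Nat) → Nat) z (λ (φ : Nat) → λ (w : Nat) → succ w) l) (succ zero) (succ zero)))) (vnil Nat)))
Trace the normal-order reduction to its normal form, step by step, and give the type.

normal-order reduction sequence:
  succ (elimVec Nat (λ (κ : Nat) → λ (ξ : Vec Nat κ) → Nat) (succ (succ zero)) (λ (γ : Nat) → λ (ψ : Nat) → λ (a : Vec Nat γ) → λ (ρ : Nat) → ρ) (succ zero) (vcons Nat zero (succ (succ ((λ (z : Nat) → λ (l : Nat) → elimNat (λ (t : Nat) → Nat) z (λ (φ : Nat) → λ (w : Nat) → succ w) l) (succ zero) (succ zero)))) (vnil Nat)))
  ~> succ ((λ (κ : Nat) → λ (ξ : Nat) → λ (γ : Vec Nat κ) → λ (ψ : Nat) → ψ) zero (succ (succ ((λ (a : Nat) → λ (ρ : Nat) → elimNat (λ (z : Nat) → Nat) a (λ (l : Nat) → λ (t : Nat) → succ t) ρ) (succ zero) (succ zero)))) (vnil Nat) (elimVec Nat (λ (φ : Nat) → λ (w : Vec Nat φ) → Nat) (succ (succ zero)) (λ (q : Nat) → λ (s : Nat) → λ (n : Vec Nat q) → λ (f : Nat) → f) zero (vnil Nat)))
  ~> succ ((λ (κ : Nat) → λ (ξ : Vec Nat zero) → λ (γ : Nat) → γ) (succ (succ ((λ (ψ : Nat) → λ (a : Nat) → elimNat (λ (ρ : Nat) → Nat) ψ (λ (z : Nat) → λ (l : Nat) → succ l) a) (succ zero) (succ zero)))) (vnil Nat) (elimVec Nat (λ (t : Nat) → λ (φ : Vec Nat t) → Nat) (succ (succ zero)) (λ (w : Nat) → λ (q : Nat) → λ (s : Vec Nat w) → λ (n : Nat) → n) zero (vnil Nat)))
  ~> succ ((λ (κ : Vec Nat zero) → λ (ξ : Nat) → ξ) (vnil Nat) (elimVec Nat (λ (γ : Nat) → λ (ψ : Vec Nat γ) → Nat) (succ (succ zero)) (λ (a : Nat) → λ (ρ : Nat) → λ (z : Vec Nat a) → λ (l : Nat) → l) zero (vnil Nat)))
  ~> succ ((λ (κ : Nat) → κ) (elimVec Nat (λ (ξ : Nat) → λ (γ : Vec Nat ξ) → Nat) (succ (succ zero)) (λ (ψ : Nat) → λ (a : Nat) → λ (ρ : Vec Nat ψ) → λ (z : Nat) → z) zero (vnil Nat)))
  ~> succ (elimVec Nat (λ (κ : Nat) → λ (ξ : Vec Nat κ) → Nat) (succ (succ zero)) (λ (γ : Nat) → λ (ψ : Nat) → λ (a : Vec Nat γ) → λ (ρ : Nat) → ρ) zero (vnil Nat))
  ~> succ (succ (succ zero))
type:
  Nat


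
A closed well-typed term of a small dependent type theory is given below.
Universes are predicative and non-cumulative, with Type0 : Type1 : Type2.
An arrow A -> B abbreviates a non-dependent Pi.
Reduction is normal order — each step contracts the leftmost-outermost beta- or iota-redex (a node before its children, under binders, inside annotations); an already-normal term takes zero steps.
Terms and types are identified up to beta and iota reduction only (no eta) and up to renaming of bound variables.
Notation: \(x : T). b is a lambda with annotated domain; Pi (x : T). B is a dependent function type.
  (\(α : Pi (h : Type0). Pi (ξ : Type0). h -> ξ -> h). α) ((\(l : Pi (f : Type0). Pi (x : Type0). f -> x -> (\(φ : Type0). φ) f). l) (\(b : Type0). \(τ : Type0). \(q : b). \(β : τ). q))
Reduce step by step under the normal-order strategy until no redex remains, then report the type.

normal-order reduction sequence:
  (\(α : Pi (h : Type0). Pi (ξ : Type0). h -> ξ -> h). α) ((\(l : Pi (f : Type0). Pi (x : Type0). f -> x -> (\(φ : Type0). φ) f). l) (\(b : Type0). \(τ : Type0). \(q : b). \(β : τ). q))
  ~> (\(α : Pi (h : Type0). Pi (ξ : Type0). h -> ξ -> (\(l : Type0). l) h). α) (\(f : Type0). \(x : Type0). \(φ : f). \(b : x). φ)
  ~> \(α : Type0). \(h : Type0). \(ξ : α). \(l : h). ξ
inferred type:
  Pi (α : Type0). Pi (h : Type0). α -> h -> α


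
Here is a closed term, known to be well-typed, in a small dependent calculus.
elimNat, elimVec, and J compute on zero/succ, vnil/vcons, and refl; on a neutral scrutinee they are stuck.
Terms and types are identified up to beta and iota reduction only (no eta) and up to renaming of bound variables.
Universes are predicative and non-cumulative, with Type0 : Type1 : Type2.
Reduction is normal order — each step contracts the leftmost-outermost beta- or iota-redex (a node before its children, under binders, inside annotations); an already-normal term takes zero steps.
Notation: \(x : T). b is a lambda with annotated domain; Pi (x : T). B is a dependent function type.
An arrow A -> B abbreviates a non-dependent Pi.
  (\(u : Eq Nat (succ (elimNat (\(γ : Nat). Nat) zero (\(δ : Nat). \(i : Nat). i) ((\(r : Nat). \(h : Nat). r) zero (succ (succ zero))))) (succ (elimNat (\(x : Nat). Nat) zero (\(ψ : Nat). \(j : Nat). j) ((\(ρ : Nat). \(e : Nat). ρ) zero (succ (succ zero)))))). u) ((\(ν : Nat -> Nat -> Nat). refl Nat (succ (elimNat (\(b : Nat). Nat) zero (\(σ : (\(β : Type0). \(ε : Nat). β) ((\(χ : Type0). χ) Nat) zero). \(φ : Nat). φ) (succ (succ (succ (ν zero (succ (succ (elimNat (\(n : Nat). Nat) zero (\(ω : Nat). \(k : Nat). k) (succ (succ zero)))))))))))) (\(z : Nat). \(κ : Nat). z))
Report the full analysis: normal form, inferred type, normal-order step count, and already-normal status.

resulting normal form:
  refl Nat (succ zero)
the term's type:
  Eq Nat (succ zero) (succ zero)
reduction steps (normal order): 17
term was already normal: no
first contracted redex: a beta-redex


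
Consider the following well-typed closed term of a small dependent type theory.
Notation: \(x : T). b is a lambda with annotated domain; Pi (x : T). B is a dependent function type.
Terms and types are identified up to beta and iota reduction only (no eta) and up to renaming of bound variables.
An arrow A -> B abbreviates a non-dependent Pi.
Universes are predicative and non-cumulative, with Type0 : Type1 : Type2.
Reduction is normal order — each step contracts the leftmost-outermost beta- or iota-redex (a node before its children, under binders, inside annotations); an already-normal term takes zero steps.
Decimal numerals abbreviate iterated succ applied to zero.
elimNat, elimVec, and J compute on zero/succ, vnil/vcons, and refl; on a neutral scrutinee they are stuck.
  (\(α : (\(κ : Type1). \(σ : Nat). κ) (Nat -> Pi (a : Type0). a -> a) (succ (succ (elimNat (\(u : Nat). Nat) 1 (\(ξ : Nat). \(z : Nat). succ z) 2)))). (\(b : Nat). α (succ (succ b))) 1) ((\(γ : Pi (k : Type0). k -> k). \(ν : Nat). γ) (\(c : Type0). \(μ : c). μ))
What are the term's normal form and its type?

resulting normal form:
  \(α : Type0). \(κ : α). κ
inferred type:
  Pi (α : Type0). α -> α


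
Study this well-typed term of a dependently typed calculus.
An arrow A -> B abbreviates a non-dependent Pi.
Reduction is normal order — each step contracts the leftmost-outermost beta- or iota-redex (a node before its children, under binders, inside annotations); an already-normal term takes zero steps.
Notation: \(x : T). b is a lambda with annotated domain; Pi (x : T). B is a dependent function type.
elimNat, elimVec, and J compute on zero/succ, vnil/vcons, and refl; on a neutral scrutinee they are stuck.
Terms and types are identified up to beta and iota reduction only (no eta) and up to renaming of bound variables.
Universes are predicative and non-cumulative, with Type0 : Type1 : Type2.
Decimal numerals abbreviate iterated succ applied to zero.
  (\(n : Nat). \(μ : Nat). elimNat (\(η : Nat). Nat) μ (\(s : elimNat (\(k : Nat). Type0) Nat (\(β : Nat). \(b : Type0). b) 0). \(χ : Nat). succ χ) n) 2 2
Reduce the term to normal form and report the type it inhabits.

normal form:
  4
type:
  Nat


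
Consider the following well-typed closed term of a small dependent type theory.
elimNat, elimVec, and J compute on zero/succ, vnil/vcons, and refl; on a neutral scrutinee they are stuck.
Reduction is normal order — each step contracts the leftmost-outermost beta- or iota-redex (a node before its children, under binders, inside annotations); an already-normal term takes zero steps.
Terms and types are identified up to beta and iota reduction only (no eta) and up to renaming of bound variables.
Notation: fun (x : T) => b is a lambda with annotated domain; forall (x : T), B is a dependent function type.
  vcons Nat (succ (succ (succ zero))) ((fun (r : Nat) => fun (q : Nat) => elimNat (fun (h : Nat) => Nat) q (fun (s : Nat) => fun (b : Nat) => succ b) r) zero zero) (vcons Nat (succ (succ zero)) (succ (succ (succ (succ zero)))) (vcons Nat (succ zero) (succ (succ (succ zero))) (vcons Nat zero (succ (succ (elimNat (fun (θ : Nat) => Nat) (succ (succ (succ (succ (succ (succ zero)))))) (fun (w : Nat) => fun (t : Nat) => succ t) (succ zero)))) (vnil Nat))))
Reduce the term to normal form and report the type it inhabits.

normal form:
  vcons Nat (succ (succ (succ zero))) zero (vcons Nat (succ (succ zero)) (succ (succ (succ (succ zero)))) (vcons Nat (succ zero) (succ (succ (succ zero))) (vcons Nat zero (succ (succ (succ (succ (succ (succ (succ (succ (succ zero))))))))) (vnil Nat))))
inferred type:
  Vec Nat (succ (succ (succ (succ zero))))
observation: 7 normal-order steps separate the term from its normal form.


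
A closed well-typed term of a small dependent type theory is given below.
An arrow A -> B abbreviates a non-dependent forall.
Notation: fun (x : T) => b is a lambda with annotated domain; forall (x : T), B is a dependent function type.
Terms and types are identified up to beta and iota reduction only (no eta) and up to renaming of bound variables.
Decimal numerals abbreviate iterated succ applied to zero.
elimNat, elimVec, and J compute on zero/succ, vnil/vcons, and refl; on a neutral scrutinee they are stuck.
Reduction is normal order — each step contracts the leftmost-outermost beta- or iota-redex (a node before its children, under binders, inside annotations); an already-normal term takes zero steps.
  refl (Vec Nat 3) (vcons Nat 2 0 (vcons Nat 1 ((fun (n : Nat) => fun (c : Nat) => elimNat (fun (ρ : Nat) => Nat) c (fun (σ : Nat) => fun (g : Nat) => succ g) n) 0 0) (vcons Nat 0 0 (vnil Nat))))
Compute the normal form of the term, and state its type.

resulting normal form:
  refl (Vec Nat 3) (vcons Nat 2 0 (vcons Nat 1 0 (vcons Nat 0 0 (vnil Nat))))
inferred type:
  Eq (Vec Nat 3) (vcons Nat 2 0 (vcons Nat 1 0 (vcons Nat 0 0 (vnil Nat)))) (vcons Nat 2 0 (vcons Nat 1 0 (vcons Nat 0 0 (vnil Nat))))


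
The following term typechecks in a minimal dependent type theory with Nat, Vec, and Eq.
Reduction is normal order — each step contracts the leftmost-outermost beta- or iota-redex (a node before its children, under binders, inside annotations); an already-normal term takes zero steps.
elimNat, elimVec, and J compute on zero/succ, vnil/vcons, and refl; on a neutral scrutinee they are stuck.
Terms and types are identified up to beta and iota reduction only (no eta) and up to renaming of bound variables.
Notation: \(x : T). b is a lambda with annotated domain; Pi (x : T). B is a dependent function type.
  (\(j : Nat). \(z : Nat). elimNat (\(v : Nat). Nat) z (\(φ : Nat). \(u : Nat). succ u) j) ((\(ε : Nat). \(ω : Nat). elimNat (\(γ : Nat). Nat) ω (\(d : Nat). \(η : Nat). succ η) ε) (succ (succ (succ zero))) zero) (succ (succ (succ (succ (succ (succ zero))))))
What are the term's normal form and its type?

reduced normal form:
  succ (succ (succ (succ (succ (succ (succ (succ (succ zero))))))))
inferred type:
  Nat
observation: the first redex contracted is a beta-redex; the normal form is reached in 24 normal-order steps.


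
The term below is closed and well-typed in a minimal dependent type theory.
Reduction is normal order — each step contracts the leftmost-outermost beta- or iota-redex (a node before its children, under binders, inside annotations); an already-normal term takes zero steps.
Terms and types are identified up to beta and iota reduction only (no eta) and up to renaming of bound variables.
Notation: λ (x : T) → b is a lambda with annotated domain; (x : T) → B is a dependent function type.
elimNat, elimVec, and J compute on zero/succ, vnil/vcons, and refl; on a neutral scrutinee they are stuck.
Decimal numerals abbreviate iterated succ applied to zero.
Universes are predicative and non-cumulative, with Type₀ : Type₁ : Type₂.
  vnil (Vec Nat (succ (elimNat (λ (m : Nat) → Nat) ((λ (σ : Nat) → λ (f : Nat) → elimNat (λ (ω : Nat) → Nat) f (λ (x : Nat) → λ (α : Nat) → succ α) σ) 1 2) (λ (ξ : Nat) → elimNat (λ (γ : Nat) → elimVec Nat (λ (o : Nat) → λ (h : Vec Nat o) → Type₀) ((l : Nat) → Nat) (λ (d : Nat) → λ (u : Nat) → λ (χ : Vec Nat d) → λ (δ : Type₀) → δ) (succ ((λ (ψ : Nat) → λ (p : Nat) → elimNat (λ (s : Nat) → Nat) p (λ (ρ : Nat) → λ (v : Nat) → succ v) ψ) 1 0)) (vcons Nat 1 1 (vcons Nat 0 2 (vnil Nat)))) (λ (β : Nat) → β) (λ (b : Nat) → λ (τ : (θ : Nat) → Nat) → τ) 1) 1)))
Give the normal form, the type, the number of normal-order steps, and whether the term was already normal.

normal form:
  vnil (Vec Nat 4)
the term's type:
  Vec (Vec Nat 4) 0
steps to reach normal form (normal order): 14
started in normal form: no
first redex: an elimNat iota-redex


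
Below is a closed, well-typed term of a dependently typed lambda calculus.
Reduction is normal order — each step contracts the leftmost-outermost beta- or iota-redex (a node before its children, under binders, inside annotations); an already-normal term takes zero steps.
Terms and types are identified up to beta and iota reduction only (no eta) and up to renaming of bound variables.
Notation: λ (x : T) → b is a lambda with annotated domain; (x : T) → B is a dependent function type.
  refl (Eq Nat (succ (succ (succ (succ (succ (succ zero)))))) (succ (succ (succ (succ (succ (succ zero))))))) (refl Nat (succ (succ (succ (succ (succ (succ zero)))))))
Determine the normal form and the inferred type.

reduced normal form:
  refl (Eq Nat (succ (succ (succ (succ (succ (succ zero)))))) (succ (succ (succ (succ (succ (succ zero))))))) (refl Nat (succ (succ (succ (succ (succ (succ zero)))))))
type:
  Eq (Eq Nat (succ (succ (succ (succ (succ (succ zero)))))) (succ (succ (succ (succ (succ (succ zero))))))) (refl Nat (succ (succ (succ (succ (succ (succ zero))))))) (refl Nat (succ (succ (succ (succ (succ (succ zero)))))))
observation: the term is already in normal form.


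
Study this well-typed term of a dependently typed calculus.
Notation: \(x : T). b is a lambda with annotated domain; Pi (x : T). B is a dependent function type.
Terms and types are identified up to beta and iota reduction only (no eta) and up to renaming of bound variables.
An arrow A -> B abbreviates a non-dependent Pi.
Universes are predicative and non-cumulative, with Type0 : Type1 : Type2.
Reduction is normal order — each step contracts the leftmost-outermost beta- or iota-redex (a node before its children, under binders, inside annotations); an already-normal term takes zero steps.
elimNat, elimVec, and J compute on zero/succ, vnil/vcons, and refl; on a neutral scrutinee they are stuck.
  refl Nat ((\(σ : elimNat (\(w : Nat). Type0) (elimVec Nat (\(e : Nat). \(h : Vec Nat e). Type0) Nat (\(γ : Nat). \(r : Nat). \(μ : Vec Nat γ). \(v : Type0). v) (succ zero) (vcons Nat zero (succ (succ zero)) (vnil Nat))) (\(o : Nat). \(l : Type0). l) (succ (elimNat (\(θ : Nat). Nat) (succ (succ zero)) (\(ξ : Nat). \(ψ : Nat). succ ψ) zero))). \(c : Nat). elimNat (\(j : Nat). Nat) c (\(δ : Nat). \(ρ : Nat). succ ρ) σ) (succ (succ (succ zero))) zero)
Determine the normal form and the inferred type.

normal form:
  refl Nat (succ (succ (succ zero)))
the term's type:
  Eq Nat (succ (succ (succ zero))) (succ (succ (succ zero)))
observation: the term reaches its normal form after 12 normal-order steps.


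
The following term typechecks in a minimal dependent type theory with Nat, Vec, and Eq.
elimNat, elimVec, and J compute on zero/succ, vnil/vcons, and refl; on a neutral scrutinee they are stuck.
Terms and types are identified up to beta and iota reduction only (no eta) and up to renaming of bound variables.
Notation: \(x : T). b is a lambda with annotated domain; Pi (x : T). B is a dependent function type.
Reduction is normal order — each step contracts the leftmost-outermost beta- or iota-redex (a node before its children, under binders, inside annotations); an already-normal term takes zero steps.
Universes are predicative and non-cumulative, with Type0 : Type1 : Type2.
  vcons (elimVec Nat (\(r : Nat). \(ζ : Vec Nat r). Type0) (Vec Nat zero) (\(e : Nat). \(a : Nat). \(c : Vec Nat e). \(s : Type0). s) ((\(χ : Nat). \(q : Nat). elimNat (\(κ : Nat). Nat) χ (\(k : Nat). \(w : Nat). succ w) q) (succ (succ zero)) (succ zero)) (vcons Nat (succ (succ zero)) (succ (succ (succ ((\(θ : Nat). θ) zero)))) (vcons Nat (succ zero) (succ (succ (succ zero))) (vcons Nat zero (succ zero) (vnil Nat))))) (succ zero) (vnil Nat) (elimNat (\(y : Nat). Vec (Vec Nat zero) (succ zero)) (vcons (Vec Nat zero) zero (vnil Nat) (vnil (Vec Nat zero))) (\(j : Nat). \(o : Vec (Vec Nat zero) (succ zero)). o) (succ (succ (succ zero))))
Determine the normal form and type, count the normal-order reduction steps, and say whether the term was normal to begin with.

normal form:
  vcons (Vec Nat zero) (succ zero) (vnil Nat) (vcons (Vec Nat zero) zero (vnil Nat) (vnil (Vec Nat zero)))
the term's type:
  Vec (Vec Nat zero) (succ (succ zero))
reduction steps (normal order): 26
term was already normal: no
first redex: an elimVec iota-redex


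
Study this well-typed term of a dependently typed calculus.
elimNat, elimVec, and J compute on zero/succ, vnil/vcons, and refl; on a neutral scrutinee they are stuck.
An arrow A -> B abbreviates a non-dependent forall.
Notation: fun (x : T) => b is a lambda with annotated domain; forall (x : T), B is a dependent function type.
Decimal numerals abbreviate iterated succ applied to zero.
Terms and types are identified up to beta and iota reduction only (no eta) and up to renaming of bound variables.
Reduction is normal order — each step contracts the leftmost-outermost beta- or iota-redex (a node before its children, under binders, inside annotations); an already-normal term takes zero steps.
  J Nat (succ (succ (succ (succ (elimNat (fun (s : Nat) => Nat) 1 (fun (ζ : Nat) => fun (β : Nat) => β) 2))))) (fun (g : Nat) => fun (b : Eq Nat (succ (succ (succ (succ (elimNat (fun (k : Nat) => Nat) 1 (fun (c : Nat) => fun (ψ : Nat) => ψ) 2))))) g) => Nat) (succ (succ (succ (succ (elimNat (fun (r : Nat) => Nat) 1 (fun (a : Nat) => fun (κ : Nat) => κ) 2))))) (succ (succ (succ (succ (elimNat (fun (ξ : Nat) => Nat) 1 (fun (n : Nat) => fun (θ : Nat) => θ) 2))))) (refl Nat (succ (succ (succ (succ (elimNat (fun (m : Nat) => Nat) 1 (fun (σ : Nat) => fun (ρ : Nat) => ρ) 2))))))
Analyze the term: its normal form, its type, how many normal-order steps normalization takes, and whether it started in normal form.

reduced normal form:
  5
type:
  Nat
normal-order step count: 8
already normal: no
first contracted redex: a J iota-redex


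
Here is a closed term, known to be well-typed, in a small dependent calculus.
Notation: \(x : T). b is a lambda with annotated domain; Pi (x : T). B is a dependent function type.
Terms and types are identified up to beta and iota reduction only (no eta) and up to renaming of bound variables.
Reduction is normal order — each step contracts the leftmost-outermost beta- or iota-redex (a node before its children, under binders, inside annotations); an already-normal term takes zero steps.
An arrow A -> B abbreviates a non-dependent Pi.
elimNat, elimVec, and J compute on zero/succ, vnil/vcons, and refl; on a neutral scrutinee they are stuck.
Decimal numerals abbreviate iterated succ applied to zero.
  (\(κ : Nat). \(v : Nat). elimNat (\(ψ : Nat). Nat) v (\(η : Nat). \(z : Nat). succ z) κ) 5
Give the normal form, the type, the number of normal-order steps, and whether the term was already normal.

normal form:
  \(κ : Nat). succ (succ (succ (succ (succ κ))))
type:
  Nat -> Nat
steps to reach normal form (normal order): 17
term was already normal: no
first contracted redex: a beta-redex


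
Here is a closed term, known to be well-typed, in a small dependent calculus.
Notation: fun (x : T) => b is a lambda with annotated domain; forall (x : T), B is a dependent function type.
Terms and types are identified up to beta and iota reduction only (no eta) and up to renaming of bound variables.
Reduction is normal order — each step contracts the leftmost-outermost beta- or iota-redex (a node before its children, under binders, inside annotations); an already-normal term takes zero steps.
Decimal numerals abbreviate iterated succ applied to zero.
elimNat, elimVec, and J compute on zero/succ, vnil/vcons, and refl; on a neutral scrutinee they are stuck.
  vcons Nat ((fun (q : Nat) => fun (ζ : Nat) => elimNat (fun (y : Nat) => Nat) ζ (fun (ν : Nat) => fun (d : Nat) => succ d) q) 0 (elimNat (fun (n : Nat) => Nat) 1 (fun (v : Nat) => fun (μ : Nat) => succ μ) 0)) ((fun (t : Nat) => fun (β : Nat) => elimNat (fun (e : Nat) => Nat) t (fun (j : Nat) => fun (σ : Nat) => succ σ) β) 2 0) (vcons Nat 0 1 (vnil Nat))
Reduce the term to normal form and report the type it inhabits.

normal form:
  vcons Nat 1 2 (vcons Nat 0 1 (vnil Nat))
inferred type:
  Vec Nat 2
observation: reduction starts at a beta-redex, and 7 normal-order steps reach the normal form.


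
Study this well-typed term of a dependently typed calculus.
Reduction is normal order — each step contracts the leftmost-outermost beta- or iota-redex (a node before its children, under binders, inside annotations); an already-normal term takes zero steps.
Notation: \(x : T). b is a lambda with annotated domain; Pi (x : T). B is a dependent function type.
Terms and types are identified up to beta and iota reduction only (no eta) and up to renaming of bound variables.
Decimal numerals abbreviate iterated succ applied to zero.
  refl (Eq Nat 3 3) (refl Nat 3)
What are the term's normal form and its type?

normal form:
  refl (Eq Nat 3 3) (refl Nat 3)
type:
  Eq (Eq Nat 3 3) (refl Nat 3) (refl Nat 3)
observation: the term is already in normal form.


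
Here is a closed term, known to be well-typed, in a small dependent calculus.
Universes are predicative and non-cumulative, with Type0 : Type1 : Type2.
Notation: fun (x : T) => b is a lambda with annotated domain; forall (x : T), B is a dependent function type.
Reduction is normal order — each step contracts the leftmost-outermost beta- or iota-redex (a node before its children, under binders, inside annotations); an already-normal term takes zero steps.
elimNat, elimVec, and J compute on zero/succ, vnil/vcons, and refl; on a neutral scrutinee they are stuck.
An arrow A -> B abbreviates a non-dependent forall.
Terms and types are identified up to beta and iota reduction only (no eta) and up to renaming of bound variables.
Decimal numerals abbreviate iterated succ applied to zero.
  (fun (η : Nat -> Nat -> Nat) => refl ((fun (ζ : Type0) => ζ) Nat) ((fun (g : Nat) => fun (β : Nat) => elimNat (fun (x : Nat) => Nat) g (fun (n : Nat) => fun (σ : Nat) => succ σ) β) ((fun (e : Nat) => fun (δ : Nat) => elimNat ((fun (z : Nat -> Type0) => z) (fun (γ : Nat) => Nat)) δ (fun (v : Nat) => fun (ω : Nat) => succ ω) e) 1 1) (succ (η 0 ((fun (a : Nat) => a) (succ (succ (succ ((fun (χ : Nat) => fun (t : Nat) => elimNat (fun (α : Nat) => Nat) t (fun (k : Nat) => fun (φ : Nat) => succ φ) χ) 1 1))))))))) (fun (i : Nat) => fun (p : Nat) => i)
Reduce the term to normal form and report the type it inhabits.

reduced normal form:
  refl Nat 3
inferred type:
  Eq Nat 3 3
observation: 16 normal-order steps separate the term from its normal form.


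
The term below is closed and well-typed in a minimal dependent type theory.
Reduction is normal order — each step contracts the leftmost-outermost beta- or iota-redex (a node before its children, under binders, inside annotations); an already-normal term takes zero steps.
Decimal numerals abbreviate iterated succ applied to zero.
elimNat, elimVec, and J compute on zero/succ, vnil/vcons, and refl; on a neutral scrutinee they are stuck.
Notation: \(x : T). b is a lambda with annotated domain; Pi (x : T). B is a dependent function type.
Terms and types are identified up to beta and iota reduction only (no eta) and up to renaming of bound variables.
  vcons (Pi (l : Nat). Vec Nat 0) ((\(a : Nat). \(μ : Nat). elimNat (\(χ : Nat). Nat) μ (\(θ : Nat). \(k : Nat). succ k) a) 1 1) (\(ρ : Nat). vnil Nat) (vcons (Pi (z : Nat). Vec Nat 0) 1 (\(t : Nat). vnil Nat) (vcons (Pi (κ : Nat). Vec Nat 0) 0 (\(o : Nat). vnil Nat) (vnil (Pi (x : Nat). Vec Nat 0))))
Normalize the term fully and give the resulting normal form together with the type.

reduced normal form:
  vcons (Pi (l : Nat). Vec Nat 0) 2 (\(a : Nat). vnil Nat) (vcons (Pi (μ : Nat). Vec Nat 0) 1 (\(χ : Nat). vnil Nat) (vcons (Pi (θ : Nat). Vec Nat 0) 0 (\(k : Nat). vnil Nat) (vnil (Pi (ρ : Nat). Vec Nat 0))))
the term's type:
  Vec (Pi (l : Nat). Vec Nat 0) 3


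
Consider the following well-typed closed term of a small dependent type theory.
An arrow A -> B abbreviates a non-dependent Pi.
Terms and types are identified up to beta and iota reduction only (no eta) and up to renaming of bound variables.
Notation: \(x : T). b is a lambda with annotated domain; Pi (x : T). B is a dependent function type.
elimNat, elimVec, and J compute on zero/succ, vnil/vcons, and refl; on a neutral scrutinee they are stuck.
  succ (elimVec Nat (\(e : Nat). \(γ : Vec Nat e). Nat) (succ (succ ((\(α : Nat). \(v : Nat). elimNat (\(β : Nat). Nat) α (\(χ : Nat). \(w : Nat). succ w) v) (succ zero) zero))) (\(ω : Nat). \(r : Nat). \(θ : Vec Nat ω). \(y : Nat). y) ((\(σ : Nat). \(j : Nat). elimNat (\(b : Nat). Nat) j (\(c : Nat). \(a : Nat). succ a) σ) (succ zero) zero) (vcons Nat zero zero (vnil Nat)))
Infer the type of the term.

the term's type:
  Nat


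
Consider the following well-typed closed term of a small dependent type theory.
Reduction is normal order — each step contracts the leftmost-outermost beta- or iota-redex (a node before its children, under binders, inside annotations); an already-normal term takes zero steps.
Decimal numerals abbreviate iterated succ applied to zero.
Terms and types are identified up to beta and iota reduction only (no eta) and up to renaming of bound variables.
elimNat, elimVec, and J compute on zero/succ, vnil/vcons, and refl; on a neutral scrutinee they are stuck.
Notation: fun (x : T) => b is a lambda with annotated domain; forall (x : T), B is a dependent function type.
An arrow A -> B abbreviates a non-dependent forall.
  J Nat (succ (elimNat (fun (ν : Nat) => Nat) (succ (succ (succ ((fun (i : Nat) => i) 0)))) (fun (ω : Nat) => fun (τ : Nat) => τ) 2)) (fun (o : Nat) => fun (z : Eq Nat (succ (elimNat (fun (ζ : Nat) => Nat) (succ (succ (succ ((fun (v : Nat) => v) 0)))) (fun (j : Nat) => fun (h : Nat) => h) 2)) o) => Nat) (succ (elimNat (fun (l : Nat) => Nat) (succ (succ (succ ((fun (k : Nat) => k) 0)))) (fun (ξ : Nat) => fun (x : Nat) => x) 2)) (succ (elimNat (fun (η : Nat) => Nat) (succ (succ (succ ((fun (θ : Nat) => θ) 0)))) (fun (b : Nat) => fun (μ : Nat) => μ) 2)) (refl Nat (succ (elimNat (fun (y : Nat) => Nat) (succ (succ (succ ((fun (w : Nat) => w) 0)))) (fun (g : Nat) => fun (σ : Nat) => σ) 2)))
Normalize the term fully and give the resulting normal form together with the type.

reduced normal form:
  4
type:
  Nat
observation: 9 normal-order steps separate the term from its normal form.


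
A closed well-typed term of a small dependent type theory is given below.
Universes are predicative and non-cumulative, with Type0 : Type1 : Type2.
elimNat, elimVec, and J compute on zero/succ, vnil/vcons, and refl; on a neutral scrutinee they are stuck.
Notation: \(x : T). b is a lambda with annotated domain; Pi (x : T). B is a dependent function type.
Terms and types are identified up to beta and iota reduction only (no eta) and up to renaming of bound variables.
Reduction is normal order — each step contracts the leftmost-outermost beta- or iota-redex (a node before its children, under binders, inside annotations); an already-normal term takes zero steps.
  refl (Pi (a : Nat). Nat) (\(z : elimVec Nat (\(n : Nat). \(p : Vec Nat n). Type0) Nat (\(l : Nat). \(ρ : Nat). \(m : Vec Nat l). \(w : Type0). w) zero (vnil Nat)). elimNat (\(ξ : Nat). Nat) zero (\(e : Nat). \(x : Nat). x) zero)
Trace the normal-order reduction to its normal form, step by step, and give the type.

normal-order reduction sequence:
  refl (Pi (a : Nat). Nat) (\(z : elimVec Nat (\(n : Nat). \(p : Vec Nat n). Type0) Nat (\(l : Nat). \(ρ : Nat). \(m : Vec Nat l). \(w : Type0). w) zero (vnil Nat)). elimNat (\(ξ : Nat). Nat) zero (\(e : Nat). \(x : Nat). x) zero)
  ~> refl (Pi (a : Nat). Nat) (\(z : Nat). elimNat (\(n : Nat). Nat) zero (\(p : Nat). \(l : Nat). l) zero)
  ~> refl (Pi (a : Nat). Nat) (\(z : Nat). zero)
the term's type:
  Eq (Pi (a : Nat). Nat) (\(z : Nat). zero) (\(n : Nat). zero)


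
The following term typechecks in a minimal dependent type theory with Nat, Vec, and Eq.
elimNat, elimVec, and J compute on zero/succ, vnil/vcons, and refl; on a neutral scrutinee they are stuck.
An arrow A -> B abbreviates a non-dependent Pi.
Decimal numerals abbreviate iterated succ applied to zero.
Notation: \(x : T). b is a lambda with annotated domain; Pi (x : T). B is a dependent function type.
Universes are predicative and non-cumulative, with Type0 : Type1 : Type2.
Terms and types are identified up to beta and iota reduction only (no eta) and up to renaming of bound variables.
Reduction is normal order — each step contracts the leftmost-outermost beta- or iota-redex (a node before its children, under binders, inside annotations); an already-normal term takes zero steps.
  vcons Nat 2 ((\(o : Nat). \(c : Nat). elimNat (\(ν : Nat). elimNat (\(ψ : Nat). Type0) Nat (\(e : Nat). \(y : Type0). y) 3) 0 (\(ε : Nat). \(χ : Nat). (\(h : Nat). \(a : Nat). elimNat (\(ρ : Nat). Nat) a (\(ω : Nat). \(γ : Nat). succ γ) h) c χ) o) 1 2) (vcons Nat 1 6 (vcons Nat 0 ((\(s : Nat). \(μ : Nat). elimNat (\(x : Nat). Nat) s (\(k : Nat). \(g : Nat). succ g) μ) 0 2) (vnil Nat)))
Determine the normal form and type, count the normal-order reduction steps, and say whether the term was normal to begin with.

normal form:
  vcons Nat 2 2 (vcons Nat 1 6 (vcons Nat 0 2 (vnil Nat)))
the term's type:
  Vec Nat 3
steps to reach normal form (normal order): 24
term was already normal: no
first redex: a beta-redex


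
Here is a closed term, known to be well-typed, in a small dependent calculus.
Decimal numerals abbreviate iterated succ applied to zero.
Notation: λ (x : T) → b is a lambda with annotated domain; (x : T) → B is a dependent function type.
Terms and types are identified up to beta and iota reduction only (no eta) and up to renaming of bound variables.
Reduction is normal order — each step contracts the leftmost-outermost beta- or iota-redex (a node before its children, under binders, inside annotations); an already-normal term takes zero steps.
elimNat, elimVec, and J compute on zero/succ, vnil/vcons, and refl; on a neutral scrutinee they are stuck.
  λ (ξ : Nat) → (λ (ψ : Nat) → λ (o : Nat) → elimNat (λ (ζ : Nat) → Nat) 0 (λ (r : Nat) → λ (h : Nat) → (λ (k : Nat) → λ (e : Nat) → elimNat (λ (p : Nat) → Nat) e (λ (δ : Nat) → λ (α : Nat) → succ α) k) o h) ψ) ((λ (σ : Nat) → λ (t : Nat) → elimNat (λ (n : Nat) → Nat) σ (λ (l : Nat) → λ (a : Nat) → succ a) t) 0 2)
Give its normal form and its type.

resulting normal form:
  λ (ξ : Nat) → λ (ψ : Nat) → elimNat (λ (o : Nat) → Nat) (elimNat (λ (ζ : Nat) → Nat) 0 (λ (r : Nat) → λ (h : Nat) → succ h) ψ) (λ (k : Nat) → λ (e : Nat) → succ e) ψ
inferred type:
  (ξ : Nat) → (ψ : Nat) → Nat
observation: the first redex contracted is a beta-redex; the normal form is reached in 19 normal-order steps.
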